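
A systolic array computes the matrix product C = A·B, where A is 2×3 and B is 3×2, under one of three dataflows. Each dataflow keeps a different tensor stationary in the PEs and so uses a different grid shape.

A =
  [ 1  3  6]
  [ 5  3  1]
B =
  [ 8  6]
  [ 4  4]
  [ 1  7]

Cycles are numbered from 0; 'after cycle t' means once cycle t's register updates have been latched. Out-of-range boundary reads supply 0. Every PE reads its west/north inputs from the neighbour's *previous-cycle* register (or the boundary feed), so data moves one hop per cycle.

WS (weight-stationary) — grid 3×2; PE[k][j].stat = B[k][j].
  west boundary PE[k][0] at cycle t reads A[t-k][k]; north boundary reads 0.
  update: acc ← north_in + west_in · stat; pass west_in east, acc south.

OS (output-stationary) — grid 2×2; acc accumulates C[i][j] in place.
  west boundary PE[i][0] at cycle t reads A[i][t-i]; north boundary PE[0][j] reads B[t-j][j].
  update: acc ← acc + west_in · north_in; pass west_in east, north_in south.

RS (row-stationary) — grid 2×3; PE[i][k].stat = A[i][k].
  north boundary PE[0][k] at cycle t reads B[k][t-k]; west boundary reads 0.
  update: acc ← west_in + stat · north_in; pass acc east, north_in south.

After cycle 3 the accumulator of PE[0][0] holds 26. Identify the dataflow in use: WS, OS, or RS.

Under WS (3×2), PE[0][0]:
  0: (0,0).acc=8  regs=<1,8>
  1: (0,0).acc=40  regs=<5,40>
  2: (0,0).acc=0  regs=<0,0>
  3: (0,0).acc=0  regs=<0,0>
Under OS (2×2), PE[0][0]:
  0: (0,0).acc=8  regs=<1,8>
  1: (0,0).acc=20  regs=<3,4>
  2: (0,0).acc=26  regs=<6,1>
  3: (0,0).acc=26  regs=<0,0>
Under RS (2×3), PE[0][0]:
  0: (0,0).acc=8  regs=<8,8>
  1: (0,0).acc=6  regs=<6,6>
  2: (0,0).acc=0  regs=<0,0>
  3: (0,0).acc=0  regs=<0,0>

dataflow = OS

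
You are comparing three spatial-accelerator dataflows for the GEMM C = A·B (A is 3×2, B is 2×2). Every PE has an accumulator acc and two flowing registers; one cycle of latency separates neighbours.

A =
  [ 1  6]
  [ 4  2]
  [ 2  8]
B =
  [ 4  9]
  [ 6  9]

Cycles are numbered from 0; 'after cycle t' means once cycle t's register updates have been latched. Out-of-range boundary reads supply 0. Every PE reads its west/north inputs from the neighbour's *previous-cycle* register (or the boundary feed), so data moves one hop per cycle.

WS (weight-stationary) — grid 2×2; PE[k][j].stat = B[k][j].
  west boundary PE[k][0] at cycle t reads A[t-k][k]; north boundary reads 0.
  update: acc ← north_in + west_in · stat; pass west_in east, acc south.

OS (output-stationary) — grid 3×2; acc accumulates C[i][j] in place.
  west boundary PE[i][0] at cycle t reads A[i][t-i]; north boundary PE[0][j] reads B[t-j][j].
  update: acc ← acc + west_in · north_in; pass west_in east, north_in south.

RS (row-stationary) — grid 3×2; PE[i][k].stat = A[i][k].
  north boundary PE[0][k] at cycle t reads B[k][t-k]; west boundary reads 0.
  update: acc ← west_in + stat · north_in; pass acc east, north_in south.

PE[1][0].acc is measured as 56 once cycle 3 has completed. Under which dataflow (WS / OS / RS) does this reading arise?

dataflow = WS

— WS: 2×2; PE[1][0] trace:
  @0  [1,0]  acc 0  |  →0  ↓0
  @1  [1,0]  acc 40  |  →6  ↓40
  @2  [1,0]  acc 28  |  →2  ↓28
  @3  [1,0]  acc 56  |  →8  ↓56
— OS: 3×2; PE[1][0] trace:
  @0  [1,0]  acc 0  |  →0  ↓0
  @1  [1,0]  acc 16  |  →4  ↓4
  @2  [1,0]  acc 28  |  →2  ↓6
  @3  [1,0]  acc 28  |  →0  ↓0
— RS: 3×2; PE[1][0] trace:
  @0  [1,0]  acc 0  |  →0  ↓0
  @1  [1,0]  acc 16  |  →16  ↓4
  @2  [1,0]  acc 36  |  →36  ↓9
  @3  [1,0]  acc 0  |  →0  ↓0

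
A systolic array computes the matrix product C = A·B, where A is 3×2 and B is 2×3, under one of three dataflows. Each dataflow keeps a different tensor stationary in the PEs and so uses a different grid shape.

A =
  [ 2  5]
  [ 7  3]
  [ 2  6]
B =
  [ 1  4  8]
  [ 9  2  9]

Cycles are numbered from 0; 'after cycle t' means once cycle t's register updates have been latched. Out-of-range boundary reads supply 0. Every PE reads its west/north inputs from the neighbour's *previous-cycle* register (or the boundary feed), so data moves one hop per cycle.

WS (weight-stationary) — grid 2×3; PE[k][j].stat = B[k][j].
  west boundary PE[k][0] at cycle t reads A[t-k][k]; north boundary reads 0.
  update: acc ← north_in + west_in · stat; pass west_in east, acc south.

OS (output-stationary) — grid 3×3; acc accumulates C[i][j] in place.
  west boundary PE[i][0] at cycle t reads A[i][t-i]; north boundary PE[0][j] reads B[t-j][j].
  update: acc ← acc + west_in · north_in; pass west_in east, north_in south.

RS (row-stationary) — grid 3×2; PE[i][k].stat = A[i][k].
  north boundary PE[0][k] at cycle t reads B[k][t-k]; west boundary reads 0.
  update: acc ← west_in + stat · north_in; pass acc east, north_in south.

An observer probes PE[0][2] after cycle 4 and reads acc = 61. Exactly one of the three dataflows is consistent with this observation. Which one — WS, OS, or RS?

Under WS (2×3), PE[0][2]:
  after 0 — PE[0][2] acc=0, pass-E 0, pass-S 0
  after 1 — PE[0][2] acc=0, pass-E 0, pass-S 0
  after 2 — PE[0][2] acc=16, pass-E 2, pass-S 16
  after 3 — PE[0][2] acc=56, pass-E 7, pass-S 56
  after 4 — PE[0][2] acc=16, pass-E 2, pass-S 16
Under OS (3×3), PE[0][2]:
  after 0 — PE[0][2] acc=0, pass-E 0, pass-S 0
  after 1 — PE[0][2] acc=0, pass-E 0, pass-S 0
  after 2 — PE[0][2] acc=16, pass-E 2, pass-S 8
  after 3 — PE[0][2] acc=61, pass-E 5, pass-S 9
  after 4 — PE[0][2] acc=61, pass-E 0, pass-S 0
RS (3×2): PE[0][2] does not exist.

dataflow = OS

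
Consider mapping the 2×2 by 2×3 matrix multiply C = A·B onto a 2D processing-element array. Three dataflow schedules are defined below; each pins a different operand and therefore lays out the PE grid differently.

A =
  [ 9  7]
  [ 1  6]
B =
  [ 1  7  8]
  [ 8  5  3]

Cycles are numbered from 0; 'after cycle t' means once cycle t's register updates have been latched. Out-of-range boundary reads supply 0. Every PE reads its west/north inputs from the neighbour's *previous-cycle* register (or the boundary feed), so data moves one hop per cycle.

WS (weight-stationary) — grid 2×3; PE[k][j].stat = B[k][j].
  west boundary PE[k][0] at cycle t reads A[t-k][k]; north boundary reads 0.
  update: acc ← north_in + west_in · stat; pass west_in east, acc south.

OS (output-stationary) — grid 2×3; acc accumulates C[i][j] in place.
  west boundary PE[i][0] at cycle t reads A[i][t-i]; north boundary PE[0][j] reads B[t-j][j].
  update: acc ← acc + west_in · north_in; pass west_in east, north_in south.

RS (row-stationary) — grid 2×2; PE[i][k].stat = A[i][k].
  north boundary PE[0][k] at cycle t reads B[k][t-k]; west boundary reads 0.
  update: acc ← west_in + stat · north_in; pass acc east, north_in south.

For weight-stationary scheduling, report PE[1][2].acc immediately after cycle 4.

PE[1][2].acc = 26

Tracing WS — 2×3 array, target PE[1][2]:
  t=0 PE[0][2]: acc=0 h=0 v=0
  t=0 PE[1][1]: acc=0 h=0 v=0
  t=0 PE[1][2]: acc=0 h=0 v=0
  t=1 PE[0][2]: acc=0 h=0 v=0
  t=1 PE[1][1]: acc=0 h=0 v=0
  t=1 PE[1][2]: acc=0 h=0 v=0
  t=2 PE[0][2]: acc=72 h=9 v=72
  t=2 PE[1][1]: acc=98 h=7 v=98
  t=2 PE[1][2]: acc=0 h=0 v=0
  t=3 PE[0][2]: acc=8 h=1 v=8
  t=3 PE[1][1]: acc=37 h=6 v=37
  t=3 PE[1][2]: acc=93 h=7 v=93
  t=4 PE[0][2]: acc=0 h=0 v=0
  t=4 PE[1][1]: acc=0 h=0 v=0
  t=4 PE[1][2]: acc=26 h=6 v=26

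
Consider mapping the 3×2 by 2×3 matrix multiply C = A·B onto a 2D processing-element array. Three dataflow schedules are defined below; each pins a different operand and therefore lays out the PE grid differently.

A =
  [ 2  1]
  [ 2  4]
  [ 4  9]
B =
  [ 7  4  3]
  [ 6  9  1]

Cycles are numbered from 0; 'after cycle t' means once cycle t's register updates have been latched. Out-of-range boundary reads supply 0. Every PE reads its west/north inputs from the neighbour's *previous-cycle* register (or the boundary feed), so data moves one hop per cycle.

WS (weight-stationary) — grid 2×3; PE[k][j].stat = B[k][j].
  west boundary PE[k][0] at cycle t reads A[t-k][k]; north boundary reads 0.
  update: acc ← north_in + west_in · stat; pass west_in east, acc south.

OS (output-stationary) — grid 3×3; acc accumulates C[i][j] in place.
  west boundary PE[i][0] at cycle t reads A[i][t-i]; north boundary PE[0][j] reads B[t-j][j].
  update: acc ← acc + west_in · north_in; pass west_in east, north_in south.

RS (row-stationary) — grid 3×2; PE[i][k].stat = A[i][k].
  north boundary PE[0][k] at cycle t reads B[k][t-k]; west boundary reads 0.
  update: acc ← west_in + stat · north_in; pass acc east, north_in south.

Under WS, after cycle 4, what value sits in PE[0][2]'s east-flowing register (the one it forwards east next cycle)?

WS (2×3). Following PE[0][2] plus its west/north inputs:
  c0 r0c1: 0 / 0 / 0
  c0 r0c2: 0 / 0 / 0
  c1 r0c1: 8 / 2 / 8
  c1 r0c2: 0 / 0 / 0
  c2 r0c1: 8 / 2 / 8
  c2 r0c2: 6 / 2 / 6
  c3 r0c1: 16 / 4 / 16
  c3 r0c2: 6 / 2 / 6
  c4 r0c1: 0 / 0 / 0
  c4 r0c2: 12 / 4 / 12

register = 4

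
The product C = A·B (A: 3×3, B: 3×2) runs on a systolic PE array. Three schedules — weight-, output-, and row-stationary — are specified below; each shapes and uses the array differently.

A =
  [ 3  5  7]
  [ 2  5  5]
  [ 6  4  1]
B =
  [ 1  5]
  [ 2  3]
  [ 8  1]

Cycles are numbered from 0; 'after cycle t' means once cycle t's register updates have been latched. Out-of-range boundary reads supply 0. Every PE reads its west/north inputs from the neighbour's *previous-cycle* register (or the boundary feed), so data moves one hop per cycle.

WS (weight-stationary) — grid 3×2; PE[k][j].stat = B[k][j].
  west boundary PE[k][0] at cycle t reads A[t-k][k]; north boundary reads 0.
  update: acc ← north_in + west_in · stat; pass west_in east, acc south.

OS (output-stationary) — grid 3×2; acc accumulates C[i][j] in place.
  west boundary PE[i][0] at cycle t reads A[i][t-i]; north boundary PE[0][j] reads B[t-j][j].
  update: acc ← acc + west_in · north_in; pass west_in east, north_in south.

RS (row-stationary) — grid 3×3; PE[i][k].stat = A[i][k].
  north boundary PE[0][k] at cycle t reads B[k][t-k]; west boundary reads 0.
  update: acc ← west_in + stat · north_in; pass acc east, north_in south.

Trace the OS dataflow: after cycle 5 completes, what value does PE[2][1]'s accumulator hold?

PE[2][1].acc = 43

Tracing OS — 3×2 array, target PE[2][1]:
  cycle 0: PE[1][1] → acc 0, east 0, south 0
  cycle 0: PE[2][0] → acc 0, east 0, south 0
  cycle 0: PE[2][1] → acc 0, east 0, south 0
  cycle 1: PE[1][1] → acc 0, east 0, south 0
  cycle 1: PE[2][0] → acc 0, east 0, south 0
  cycle 1: PE[2][1] → acc 0, east 0, south 0
  cycle 2: PE[1][1] → acc 10, east 2, south 5
  cycle 2: PE[2][0] → acc 6, east 6, south 1
  cycle 2: PE[2][1] → acc 0, east 0, south 0
  cycle 3: PE[1][1] → acc 25, east 5, south 3
  cycle 3: PE[2][0] → acc 14, east 4, south 2
  cycle 3: PE[2][1] → acc 30, east 6, south 5
  cycle 4: PE[1][1] → acc 30, east 5, south 1
  cycle 4: PE[2][0] → acc 22, east 1, south 8
  cycle 4: PE[2][1] → acc 42, east 4, south 3
  cycle 5: PE[1][1] → acc 30, east 0, south 0
  cycle 5: PE[2][0] → acc 22, east 0, south 0
  cycle 5: PE[2][1] → acc 43, east 1, south 1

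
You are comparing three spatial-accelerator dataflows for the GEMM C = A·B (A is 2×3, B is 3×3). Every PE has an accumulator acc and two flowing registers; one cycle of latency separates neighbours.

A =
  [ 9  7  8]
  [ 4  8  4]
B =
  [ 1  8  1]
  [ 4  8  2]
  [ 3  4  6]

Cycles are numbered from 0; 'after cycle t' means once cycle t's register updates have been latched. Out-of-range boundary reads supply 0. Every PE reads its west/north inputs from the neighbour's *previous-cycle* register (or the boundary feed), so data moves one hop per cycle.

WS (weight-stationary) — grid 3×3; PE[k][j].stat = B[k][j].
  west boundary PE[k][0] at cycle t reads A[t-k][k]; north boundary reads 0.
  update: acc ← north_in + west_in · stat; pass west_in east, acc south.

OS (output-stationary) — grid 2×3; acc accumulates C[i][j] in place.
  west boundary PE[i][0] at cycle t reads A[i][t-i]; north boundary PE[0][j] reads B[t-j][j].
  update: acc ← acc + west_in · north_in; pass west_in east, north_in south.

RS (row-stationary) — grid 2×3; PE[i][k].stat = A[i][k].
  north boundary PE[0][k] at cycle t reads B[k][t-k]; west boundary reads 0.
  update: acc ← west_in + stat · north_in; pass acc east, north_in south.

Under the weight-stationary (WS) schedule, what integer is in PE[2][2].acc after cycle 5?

PE[2][2].acc = 44

WS on a 3×3 grid — tracing PE[2][2] and its feeders:
  t=0 PE[1][2]: acc=0 h=0 v=0
  t=0 PE[2][1]: acc=0 h=0 v=0
  t=0 PE[2][2]: acc=0 h=0 v=0
  t=1 PE[1][2]: acc=0 h=0 v=0
  t=1 PE[2][1]: acc=0 h=0 v=0
  t=1 PE[2][2]: acc=0 h=0 v=0
  t=2 PE[1][2]: acc=0 h=0 v=0
  t=2 PE[2][1]: acc=0 h=0 v=0
  t=2 PE[2][2]: acc=0 h=0 v=0
  t=3 PE[1][2]: acc=23 h=7 v=23
  t=3 PE[2][1]: acc=160 h=8 v=160
  t=3 PE[2][2]: acc=0 h=0 v=0
  t=4 PE[1][2]: acc=20 h=8 v=20
  t=4 PE[2][1]: acc=112 h=4 v=112
  t=4 PE[2][2]: acc=71 h=8 v=71
  t=5 PE[1][2]: acc=0 h=0 v=0
  t=5 PE[2][1]: acc=0 h=0 v=0
  t=5 PE[2][2]: acc=44 h=4 v=44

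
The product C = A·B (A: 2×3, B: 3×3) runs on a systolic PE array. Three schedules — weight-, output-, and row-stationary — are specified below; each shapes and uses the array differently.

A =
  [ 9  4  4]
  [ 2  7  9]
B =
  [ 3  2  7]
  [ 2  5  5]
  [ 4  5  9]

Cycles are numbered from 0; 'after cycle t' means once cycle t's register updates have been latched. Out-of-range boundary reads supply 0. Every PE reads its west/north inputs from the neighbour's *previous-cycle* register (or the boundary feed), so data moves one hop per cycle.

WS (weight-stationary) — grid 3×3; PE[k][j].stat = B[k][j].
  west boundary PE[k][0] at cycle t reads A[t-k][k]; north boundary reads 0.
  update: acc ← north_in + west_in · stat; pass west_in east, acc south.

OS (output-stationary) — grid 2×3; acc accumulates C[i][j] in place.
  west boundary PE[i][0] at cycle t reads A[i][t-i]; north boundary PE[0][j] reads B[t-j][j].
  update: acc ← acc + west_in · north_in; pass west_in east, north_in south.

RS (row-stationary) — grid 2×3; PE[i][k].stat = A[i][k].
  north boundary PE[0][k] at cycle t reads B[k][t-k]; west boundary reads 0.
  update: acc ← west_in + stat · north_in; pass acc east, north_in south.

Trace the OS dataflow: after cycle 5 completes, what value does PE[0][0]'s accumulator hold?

OS 2×3: PE[0][0] cycle-by-cycle (with neighbour feeds):
  after 0 — PE[0][0] acc=27, pass-E 9, pass-S 3
  after 1 — PE[0][0] acc=35, pass-E 4, pass-S 2
  after 2 — PE[0][0] acc=51, pass-E 4, pass-S 4
  after 3 — PE[0][0] acc=51, pass-E 0, pass-S 0
  after 4 — PE[0][0] acc=51, pass-E 0, pass-S 0
  after 5 — PE[0][0] acc=51, pass-E 0, pass-S 0

PE[0][0].acc = 51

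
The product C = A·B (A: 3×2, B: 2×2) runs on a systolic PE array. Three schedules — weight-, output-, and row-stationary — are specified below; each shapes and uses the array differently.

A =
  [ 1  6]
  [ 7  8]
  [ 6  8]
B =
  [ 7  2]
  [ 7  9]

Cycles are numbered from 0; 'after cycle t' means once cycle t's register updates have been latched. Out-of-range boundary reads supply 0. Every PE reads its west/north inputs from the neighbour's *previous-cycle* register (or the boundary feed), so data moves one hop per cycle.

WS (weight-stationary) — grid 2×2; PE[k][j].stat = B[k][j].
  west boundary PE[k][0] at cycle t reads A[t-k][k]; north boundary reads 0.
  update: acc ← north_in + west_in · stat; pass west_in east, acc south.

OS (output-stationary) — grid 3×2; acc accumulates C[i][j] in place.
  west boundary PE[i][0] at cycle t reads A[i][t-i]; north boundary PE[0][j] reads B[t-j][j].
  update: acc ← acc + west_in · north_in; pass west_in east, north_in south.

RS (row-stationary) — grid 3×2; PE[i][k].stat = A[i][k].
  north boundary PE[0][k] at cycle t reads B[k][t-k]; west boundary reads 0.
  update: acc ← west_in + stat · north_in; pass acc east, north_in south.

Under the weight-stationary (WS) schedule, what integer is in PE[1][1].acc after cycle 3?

PE[1][1].acc = 86

WS (2×2). Following PE[1][1] plus its west/north inputs:
  t=0 PE[0][1]: acc=0 h=0 v=0
  t=0 PE[1][0]: acc=0 h=0 v=0
  t=0 PE[1][1]: acc=0 h=0 v=0
  t=1 PE[0][1]: acc=2 h=1 v=2
  t=1 PE[1][0]: acc=49 h=6 v=49
  t=1 PE[1][1]: acc=0 h=0 v=0
  t=2 PE[0][1]: acc=14 h=7 v=14
  t=2 PE[1][0]: acc=105 h=8 v=105
  t=2 PE[1][1]: acc=56 h=6 v=56
  t=3 PE[0][1]: acc=12 h=6 v=12
  t=3 PE[1][0]: acc=98 h=8 v=98
  t=3 PE[1][1]: acc=86 h=8 v=86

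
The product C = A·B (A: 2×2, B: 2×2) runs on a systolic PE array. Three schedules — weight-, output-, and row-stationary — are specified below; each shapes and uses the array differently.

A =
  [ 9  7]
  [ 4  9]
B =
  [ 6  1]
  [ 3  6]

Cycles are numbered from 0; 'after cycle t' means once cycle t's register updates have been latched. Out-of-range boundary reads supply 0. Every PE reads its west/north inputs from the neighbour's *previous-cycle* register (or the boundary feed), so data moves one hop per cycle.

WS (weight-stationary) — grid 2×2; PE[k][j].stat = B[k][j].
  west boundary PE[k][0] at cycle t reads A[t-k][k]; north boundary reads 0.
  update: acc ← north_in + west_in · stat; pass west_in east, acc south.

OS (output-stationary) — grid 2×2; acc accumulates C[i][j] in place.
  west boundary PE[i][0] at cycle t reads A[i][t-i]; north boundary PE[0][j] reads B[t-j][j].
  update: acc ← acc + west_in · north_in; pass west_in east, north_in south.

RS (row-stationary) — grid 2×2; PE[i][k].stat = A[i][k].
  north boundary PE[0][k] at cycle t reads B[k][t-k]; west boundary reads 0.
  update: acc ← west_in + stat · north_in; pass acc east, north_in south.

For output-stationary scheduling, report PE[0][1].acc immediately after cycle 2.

OS (2×2). Following PE[0][1] plus its west/north inputs:
  @0  [0,0]  acc 54  |  →9  ↓6
  @0  [0,1]  acc 0  |  →0  ↓0
  @1  [0,0]  acc 75  |  →7  ↓3
  @1  [0,1]  acc 9  |  →9  ↓1
  @2  [0,0]  acc 75  |  →0  ↓0
  @2  [0,1]  acc 51  |  →7  ↓6

PE[0][1].acc = 51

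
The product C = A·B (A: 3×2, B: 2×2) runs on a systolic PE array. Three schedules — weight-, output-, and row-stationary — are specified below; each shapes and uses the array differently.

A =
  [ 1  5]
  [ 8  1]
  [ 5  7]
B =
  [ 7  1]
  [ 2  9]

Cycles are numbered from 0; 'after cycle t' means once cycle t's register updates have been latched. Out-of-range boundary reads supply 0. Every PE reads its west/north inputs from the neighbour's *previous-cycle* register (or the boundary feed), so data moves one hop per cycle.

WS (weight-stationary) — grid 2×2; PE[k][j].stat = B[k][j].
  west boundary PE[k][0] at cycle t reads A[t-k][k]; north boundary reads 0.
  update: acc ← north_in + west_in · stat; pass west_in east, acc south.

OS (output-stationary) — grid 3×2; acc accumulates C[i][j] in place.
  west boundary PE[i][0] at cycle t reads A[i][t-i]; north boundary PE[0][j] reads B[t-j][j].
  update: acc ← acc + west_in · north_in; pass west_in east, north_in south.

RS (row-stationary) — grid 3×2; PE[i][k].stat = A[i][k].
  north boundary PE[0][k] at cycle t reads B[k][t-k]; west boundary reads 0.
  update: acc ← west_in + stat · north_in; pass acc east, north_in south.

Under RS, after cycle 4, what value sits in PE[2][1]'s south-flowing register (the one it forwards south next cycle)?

register = 9

RS 3×2: PE[2][1] cycle-by-cycle (with neighbour feeds):
  after 0 — PE[1][1] acc=0, pass-E 0, pass-S 0
  after 0 — PE[2][0] acc=0, pass-E 0, pass-S 0
  after 0 — PE[2][1] acc=0, pass-E 0, pass-S 0
  after 1 — PE[1][1] acc=0, pass-E 0, pass-S 0
  after 1 — PE[2][0] acc=0, pass-E 0, pass-S 0
  after 1 — PE[2][1] acc=0, pass-E 0, pass-S 0
  after 2 — PE[1][1] acc=58, pass-E 58, pass-S 2
  after 2 — PE[2][0] acc=35, pass-E 35, pass-S 7
  after 2 — PE[2][1] acc=0, pass-E 0, pass-S 0
  after 3 — PE[1][1] acc=17, pass-E 17, pass-S 9
  after 3 — PE[2][0] acc=5, pass-E 5, pass-S 1
  after 3 — PE[2][1] acc=49, pass-E 49, pass-S 2
  after 4 — PE[1][1] acc=0, pass-E 0, pass-S 0
  after 4 — PE[2][0] acc=0, pass-E 0, pass-S 0
  after 4 — PE[2][1] acc=68, pass-E 68, pass-S 9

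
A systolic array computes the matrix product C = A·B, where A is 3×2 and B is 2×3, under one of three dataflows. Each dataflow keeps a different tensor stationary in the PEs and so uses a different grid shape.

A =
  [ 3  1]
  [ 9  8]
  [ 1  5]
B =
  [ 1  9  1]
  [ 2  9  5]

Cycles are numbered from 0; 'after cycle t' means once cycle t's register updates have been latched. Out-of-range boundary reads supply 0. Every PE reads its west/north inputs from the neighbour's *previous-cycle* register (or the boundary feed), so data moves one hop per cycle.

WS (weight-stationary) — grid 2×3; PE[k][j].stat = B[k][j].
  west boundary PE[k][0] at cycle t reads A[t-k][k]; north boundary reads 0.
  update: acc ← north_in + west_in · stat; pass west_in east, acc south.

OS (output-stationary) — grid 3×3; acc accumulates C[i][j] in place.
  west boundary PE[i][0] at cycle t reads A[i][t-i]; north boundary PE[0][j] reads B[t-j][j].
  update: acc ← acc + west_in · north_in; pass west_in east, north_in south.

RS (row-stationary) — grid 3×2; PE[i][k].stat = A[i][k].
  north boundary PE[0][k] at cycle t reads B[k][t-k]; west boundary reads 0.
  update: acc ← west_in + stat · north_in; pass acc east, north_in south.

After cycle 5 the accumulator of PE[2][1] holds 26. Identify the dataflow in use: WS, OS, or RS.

WS (2×3): PE[2][1] does not exist.
OS [3×3] PE[2][1] across cycles:
  t=0 PE[2][1]: acc=0 h=0 v=0
  t=1 PE[2][1]: acc=0 h=0 v=0
  t=2 PE[2][1]: acc=0 h=0 v=0
  t=3 PE[2][1]: acc=9 h=1 v=9
  t=4 PE[2][1]: acc=54 h=5 v=9
  t=5 PE[2][1]: acc=54 h=0 v=0
RS [3×2] PE[2][1] across cycles:
  t=0 PE[2][1]: acc=0 h=0 v=0
  t=1 PE[2][1]: acc=0 h=0 v=0
  t=2 PE[2][1]: acc=0 h=0 v=0
  t=3 PE[2][1]: acc=11 h=11 v=2
  t=4 PE[2][1]: acc=54 h=54 v=9
  t=5 PE[2][1]: acc=26 h=26 v=5

dataflow = RS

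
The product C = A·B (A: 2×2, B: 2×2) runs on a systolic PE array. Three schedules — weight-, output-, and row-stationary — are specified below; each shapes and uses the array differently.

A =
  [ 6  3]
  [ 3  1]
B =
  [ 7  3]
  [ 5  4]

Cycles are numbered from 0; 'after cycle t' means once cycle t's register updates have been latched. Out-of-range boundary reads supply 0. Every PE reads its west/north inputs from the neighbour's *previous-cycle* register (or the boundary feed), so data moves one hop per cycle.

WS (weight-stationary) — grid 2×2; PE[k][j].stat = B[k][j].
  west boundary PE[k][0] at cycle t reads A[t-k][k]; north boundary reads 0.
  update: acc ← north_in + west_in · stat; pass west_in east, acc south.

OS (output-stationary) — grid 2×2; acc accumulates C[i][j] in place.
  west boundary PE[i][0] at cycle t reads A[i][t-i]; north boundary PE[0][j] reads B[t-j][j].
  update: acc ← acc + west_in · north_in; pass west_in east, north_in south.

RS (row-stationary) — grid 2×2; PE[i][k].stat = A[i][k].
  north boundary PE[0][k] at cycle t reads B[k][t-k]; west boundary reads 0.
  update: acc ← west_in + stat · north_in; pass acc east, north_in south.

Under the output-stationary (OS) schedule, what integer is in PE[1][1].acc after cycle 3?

PE[1][1].acc = 13

Tracing OS — 2×2 array, target PE[1][1]:
  step 0 · PE0,1: acc=0; fwd→0 fwd↓0
  step 0 · PE1,0: acc=0; fwd→0 fwd↓0
  step 0 · PE1,1: acc=0; fwd→0 fwd↓0
  step 1 · PE0,1: acc=18; fwd→6 fwd↓3
  step 1 · PE1,0: acc=21; fwd→3 fwd↓7
  step 1 · PE1,1: acc=0; fwd→0 fwd↓0
  step 2 · PE0,1: acc=30; fwd→3 fwd↓4
  step 2 · PE1,0: acc=26; fwd→1 fwd↓5
  step 2 · PE1,1: acc=9; fwd→3 fwd↓3
  step 3 · PE0,1: acc=30; fwd→0 fwd↓0
  step 3 · PE1,0: acc=26; fwd→0 fwd↓0
  step 3 · PE1,1: acc=13; fwd→1 fwd↓4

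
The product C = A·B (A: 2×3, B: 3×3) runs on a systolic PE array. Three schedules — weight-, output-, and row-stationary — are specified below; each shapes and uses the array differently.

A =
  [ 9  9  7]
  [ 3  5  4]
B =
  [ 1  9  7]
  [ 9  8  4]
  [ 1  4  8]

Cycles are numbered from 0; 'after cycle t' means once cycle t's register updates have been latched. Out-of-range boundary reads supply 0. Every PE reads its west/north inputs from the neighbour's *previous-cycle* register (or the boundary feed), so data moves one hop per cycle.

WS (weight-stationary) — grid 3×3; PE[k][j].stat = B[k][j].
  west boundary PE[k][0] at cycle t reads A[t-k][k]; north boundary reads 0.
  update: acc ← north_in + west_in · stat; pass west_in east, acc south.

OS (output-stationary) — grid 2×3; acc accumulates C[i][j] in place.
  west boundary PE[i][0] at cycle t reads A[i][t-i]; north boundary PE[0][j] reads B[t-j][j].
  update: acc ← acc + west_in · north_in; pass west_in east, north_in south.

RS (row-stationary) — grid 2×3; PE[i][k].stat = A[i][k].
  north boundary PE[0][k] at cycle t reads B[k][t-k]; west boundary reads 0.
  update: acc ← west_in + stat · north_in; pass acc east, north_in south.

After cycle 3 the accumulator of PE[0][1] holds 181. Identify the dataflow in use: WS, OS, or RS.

WS (3×3 grid), PE[0][1]:
  @0  [0,1]  acc 0  |  →0  ↓0
  @1  [0,1]  acc 81  |  →9  ↓81
  @2  [0,1]  acc 27  |  →3  ↓27
  @3  [0,1]  acc 0  |  →0  ↓0
OS (2×3 grid), PE[0][1]:
  @0  [0,1]  acc 0  |  →0  ↓0
  @1  [0,1]  acc 81  |  →9  ↓9
  @2  [0,1]  acc 153  |  →9  ↓8
  @3  [0,1]  acc 181  |  →7  ↓4
RS (2×3 grid), PE[0][1]:
  @0  [0,1]  acc 0  |  →0  ↓0
  @1  [0,1]  acc 90  |  →90  ↓9
  @2  [0,1]  acc 153  |  →153  ↓8
  @3  [0,1]  acc 99  |  →99  ↓4

dataflow = OS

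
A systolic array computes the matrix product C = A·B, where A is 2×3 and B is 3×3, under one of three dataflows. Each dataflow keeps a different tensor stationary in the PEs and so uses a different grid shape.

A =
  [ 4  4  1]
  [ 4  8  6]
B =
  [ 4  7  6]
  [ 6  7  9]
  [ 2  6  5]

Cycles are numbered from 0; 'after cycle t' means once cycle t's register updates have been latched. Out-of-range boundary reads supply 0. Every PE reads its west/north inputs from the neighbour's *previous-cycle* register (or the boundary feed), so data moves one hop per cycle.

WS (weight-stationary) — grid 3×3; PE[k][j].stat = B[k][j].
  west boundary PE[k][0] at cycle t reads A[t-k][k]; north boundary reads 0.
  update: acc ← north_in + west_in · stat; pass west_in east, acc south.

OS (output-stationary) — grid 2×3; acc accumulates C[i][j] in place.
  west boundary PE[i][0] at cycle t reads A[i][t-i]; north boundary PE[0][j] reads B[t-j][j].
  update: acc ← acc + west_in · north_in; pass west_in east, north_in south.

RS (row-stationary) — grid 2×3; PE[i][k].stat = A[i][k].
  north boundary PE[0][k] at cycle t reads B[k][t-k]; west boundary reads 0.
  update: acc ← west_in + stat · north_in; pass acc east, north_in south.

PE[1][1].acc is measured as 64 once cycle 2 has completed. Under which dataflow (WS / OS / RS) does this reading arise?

dataflow = RS

— WS: 3×3; PE[1][1] trace:
  0: (1,1).acc=0  regs=<0,0>
  1: (1,1).acc=0  regs=<0,0>
  2: (1,1).acc=56  regs=<4,56>
— OS: 2×3; PE[1][1] trace:
  0: (1,1).acc=0  regs=<0,0>
  1: (1,1).acc=0  regs=<0,0>
  2: (1,1).acc=28  regs=<4,7>
— RS: 2×3; PE[1][1] trace:
  0: (1,1).acc=0  regs=<0,0>
  1: (1,1).acc=0  regs=<0,0>
  2: (1,1).acc=64  regs=<64,6>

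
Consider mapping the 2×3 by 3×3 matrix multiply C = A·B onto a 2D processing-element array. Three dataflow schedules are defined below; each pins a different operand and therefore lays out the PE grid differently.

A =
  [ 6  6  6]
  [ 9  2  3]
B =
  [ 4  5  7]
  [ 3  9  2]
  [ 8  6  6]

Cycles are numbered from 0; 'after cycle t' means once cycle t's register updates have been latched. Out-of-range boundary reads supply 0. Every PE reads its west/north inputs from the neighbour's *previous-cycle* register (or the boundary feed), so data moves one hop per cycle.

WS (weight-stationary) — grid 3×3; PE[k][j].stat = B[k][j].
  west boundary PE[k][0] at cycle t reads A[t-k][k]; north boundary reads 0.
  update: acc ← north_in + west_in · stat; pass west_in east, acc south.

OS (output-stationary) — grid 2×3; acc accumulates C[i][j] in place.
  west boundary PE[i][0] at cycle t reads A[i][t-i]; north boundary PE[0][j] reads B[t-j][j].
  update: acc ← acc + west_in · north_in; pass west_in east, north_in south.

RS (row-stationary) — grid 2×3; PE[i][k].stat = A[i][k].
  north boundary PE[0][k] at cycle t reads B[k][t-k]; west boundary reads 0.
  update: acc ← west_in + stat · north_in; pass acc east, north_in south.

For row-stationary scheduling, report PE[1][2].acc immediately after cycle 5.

PE[1][2].acc = 85

RS on a 2×3 grid — tracing PE[1][2] and its feeders:
  @0  [0,2]  acc 0  |  →0  ↓0
  @0  [1,1]  acc 0  |  →0  ↓0
  @0  [1,2]  acc 0  |  →0  ↓0
  @1  [0,2]  acc 0  |  →0  ↓0
  @1  [1,1]  acc 0  |  →0  ↓0
  @1  [1,2]  acc 0  |  →0  ↓0
  @2  [0,2]  acc 90  |  →90  ↓8
  @2  [1,1]  acc 42  |  →42  ↓3
  @2  [1,2]  acc 0  |  →0  ↓0
  @3  [0,2]  acc 120  |  →120  ↓6
  @3  [1,1]  acc 63  |  →63  ↓9
  @3  [1,2]  acc 66  |  →66  ↓8
  @4  [0,2]  acc 90  |  →90  ↓6
  @4  [1,1]  acc 67  |  →67  ↓2
  @4  [1,2]  acc 81  |  →81  ↓6
  @5  [0,2]  acc 0  |  →0  ↓0
  @5  [1,1]  acc 0  |  →0  ↓0
  @5  [1,2]  acc 85  |  →85  ↓6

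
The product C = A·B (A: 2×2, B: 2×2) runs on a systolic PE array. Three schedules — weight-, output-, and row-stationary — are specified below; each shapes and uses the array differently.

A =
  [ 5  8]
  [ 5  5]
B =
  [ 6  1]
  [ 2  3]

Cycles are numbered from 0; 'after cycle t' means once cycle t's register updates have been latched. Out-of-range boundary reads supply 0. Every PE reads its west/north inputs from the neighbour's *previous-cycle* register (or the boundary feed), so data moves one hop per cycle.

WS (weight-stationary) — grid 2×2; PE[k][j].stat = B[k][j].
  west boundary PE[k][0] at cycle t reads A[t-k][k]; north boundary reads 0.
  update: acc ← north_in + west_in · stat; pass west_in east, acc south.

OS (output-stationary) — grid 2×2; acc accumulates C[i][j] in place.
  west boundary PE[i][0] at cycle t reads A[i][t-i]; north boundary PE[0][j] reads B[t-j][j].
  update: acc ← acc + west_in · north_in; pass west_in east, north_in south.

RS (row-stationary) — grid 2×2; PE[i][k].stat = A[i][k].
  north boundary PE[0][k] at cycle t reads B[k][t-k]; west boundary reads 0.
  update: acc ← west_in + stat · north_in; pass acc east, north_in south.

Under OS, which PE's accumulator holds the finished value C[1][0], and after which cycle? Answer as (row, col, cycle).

OS — PE[1][0] is where C[1][0] collects:
  0: (1,0).acc=0  regs=<0,0>
  1: (1,0).acc=30  regs=<5,6>
  2: (1,0).acc=40  regs=<5,2>

(row, col, cycle) = (1, 0, 2)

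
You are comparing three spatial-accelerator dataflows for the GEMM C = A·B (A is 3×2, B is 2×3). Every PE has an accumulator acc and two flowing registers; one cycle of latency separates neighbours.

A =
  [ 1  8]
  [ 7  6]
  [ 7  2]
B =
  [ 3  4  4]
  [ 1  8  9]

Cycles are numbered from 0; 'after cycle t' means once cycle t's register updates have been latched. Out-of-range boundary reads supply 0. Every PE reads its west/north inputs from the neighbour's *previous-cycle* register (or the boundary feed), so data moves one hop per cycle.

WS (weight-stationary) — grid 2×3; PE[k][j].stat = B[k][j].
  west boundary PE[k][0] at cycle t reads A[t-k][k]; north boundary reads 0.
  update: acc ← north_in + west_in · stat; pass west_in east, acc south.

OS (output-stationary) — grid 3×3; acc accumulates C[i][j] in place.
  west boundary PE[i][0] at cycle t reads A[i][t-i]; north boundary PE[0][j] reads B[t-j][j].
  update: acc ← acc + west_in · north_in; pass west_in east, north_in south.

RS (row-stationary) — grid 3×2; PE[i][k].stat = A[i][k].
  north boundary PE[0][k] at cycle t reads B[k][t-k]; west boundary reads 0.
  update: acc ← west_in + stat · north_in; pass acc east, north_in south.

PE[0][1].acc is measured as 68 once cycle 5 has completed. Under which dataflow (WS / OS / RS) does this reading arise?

dataflow = OS

WS [2×3] PE[0][1] across cycles:
  c0 r0c1: 0 / 0 / 0
  c1 r0c1: 4 / 1 / 4
  c2 r0c1: 28 / 7 / 28
  c3 r0c1: 28 / 7 / 28
  c4 r0c1: 0 / 0 / 0
  c5 r0c1: 0 / 0 / 0
OS [3×3] PE[0][1] across cycles:
  c0 r0c1: 0 / 0 / 0
  c1 r0c1: 4 / 1 / 4
  c2 r0c1: 68 / 8 / 8
  c3 r0c1: 68 / 0 / 0
  c4 r0c1: 68 / 0 / 0
  c5 r0c1: 68 / 0 / 0
RS [3×2] PE[0][1] across cycles:
  c0 r0c1: 0 / 0 / 0
  c1 r0c1: 11 / 11 / 1
  c2 r0c1: 68 / 68 / 8
  c3 r0c1: 76 / 76 / 9
  c4 r0c1: 0 / 0 / 0
  c5 r0c1: 0 / 0 / 0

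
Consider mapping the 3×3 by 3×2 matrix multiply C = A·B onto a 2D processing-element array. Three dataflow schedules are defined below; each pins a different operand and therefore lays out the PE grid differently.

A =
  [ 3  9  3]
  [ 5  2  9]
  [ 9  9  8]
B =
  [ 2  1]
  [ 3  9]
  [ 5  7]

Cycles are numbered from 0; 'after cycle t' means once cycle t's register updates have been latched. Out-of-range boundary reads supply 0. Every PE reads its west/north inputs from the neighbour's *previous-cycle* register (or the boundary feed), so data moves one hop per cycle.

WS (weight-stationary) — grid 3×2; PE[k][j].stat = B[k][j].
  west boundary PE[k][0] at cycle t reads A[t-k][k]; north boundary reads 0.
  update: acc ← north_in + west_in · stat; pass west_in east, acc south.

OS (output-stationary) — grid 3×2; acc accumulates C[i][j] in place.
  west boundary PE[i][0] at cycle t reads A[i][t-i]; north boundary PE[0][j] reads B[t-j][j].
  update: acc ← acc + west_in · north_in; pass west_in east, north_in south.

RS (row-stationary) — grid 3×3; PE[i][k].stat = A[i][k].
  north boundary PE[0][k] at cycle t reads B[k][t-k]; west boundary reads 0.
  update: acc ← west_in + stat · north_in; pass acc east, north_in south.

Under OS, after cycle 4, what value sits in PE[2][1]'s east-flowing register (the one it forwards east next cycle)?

register = 9

OS (3×2). Following PE[2][1] plus its west/north inputs:
  @0  [1,1]  acc 0  |  →0  ↓0
  @0  [2,0]  acc 0  |  →0  ↓0
  @0  [2,1]  acc 0  |  →0  ↓0
  @1  [1,1]  acc 0  |  →0  ↓0
  @1  [2,0]  acc 0  |  →0  ↓0
  @1  [2,1]  acc 0  |  →0  ↓0
  @2  [1,1]  acc 5  |  →5  ↓1
  @2  [2,0]  acc 18  |  →9  ↓2
  @2  [2,1]  acc 0  |  →0  ↓0
  @3  [1,1]  acc 23  |  →2  ↓9
  @3  [2,0]  acc 45  |  →9  ↓3
  @3  [2,1]  acc 9  |  →9  ↓1
  @4  [1,1]  acc 86  |  →9  ↓7
  @4  [2,0]  acc 85  |  →8  ↓5
  @4  [2,1]  acc 90  |  →9  ↓9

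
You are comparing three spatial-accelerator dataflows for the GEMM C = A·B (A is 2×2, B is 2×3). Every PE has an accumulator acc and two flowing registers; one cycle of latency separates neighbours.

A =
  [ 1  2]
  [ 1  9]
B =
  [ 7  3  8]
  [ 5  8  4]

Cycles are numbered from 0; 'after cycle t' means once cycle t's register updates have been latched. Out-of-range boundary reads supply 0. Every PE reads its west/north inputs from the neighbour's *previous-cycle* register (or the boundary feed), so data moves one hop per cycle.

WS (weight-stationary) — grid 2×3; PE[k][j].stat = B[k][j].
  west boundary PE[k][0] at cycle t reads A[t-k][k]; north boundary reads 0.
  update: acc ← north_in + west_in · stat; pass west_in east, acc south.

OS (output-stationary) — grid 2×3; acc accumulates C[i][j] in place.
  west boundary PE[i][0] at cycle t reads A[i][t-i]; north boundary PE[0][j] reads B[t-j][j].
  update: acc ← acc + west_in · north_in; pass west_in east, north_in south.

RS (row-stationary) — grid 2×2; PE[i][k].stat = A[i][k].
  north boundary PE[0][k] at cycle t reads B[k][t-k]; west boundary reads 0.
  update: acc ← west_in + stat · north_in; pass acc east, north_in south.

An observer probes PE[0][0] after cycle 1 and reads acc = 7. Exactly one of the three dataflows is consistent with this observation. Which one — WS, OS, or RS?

Under WS (2×3), PE[0][0]:
  [0] (0,0) acc=7 (h:1 v:7)
  [1] (0,0) acc=7 (h:1 v:7)
Under OS (2×3), PE[0][0]:
  [0] (0,0) acc=7 (h:1 v:7)
  [1] (0,0) acc=17 (h:2 v:5)
Under RS (2×2), PE[0][0]:
  [0] (0,0) acc=7 (h:7 v:7)
  [1] (0,0) acc=3 (h:3 v:3)

dataflow = WS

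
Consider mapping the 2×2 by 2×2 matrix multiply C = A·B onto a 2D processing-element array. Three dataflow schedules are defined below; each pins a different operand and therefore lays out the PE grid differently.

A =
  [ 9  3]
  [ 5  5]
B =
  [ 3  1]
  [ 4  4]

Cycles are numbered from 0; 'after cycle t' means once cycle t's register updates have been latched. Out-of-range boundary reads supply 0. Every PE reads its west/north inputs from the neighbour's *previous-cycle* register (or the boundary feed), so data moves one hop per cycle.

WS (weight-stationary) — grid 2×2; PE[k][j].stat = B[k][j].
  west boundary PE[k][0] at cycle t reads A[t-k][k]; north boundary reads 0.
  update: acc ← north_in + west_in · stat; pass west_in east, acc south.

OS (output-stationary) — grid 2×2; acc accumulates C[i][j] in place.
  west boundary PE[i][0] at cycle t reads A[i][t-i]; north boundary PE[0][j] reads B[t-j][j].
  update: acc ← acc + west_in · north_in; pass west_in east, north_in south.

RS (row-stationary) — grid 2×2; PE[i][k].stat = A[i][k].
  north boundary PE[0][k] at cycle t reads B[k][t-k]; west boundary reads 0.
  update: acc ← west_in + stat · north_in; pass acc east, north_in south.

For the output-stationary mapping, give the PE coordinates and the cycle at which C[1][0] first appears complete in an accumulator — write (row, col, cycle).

Under OS, C[1][0] lands at PE[1][0]:
  [0] (1,0) acc=0 (h:0 v:0)
  [1] (1,0) acc=15 (h:5 v:3)
  [2] (1,0) acc=35 (h:5 v:4)

(row, col, cycle) = (1, 0, 2)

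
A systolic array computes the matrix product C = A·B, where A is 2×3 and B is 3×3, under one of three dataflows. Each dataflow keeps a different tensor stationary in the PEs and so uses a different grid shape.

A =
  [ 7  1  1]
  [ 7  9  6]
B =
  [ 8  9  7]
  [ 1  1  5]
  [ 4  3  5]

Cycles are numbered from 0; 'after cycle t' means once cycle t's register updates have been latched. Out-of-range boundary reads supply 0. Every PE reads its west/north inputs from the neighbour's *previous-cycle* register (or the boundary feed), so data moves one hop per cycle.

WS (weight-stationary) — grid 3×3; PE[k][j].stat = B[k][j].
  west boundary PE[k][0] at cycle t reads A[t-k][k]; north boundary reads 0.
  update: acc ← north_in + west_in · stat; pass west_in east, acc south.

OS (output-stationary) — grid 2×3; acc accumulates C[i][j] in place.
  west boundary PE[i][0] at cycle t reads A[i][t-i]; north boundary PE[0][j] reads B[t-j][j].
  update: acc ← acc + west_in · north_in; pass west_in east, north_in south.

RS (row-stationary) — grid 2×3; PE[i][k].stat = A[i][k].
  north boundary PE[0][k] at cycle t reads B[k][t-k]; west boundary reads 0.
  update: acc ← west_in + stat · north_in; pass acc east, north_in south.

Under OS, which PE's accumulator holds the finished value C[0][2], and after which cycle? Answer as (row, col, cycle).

Under OS, C[0][2] lands at PE[0][2]:
  t=0 PE[0][2]: acc=0 h=0 v=0
  t=1 PE[0][2]: acc=0 h=0 v=0
  t=2 PE[0][2]: acc=49 h=7 v=7
  t=3 PE[0][2]: acc=54 h=1 v=5
  t=4 PE[0][2]: acc=59 h=1 v=5

(row, col, cycle) = (0, 2, 4)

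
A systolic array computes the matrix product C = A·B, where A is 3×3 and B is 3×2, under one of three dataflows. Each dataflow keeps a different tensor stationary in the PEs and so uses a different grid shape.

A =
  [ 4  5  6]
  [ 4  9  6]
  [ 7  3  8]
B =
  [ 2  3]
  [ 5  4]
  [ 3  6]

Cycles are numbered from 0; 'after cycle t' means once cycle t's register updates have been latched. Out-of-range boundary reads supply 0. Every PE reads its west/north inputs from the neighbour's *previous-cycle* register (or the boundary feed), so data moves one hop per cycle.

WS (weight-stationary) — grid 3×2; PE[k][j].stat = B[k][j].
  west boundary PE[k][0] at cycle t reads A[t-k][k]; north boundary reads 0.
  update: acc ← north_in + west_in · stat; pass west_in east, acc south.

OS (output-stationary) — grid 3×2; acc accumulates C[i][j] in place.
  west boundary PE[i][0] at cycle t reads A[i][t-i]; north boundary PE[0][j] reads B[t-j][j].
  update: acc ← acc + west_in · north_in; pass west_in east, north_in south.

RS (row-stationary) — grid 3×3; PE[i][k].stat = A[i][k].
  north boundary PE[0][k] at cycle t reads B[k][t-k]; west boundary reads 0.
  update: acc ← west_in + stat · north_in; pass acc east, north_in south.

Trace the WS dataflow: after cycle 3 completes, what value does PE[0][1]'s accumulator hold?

WS 3×2: PE[0][1] cycle-by-cycle (with neighbour feeds):
  after 0 — PE[0][0] acc=8, pass-E 4, pass-S 8
  after 0 — PE[0][1] acc=0, pass-E 0, pass-S 0
  after 1 — PE[0][0] acc=8, pass-E 4, pass-S 8
  after 1 — PE[0][1] acc=12, pass-E 4, pass-S 12
  after 2 — PE[0][0] acc=14, pass-E 7, pass-S 14
  after 2 — PE[0][1] acc=12, pass-E 4, pass-S 12
  after 3 — PE[0][0] acc=0, pass-E 0, pass-S 0
  after 3 — PE[0][1] acc=21, pass-E 7, pass-S 21

PE[0][1].acc = 21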